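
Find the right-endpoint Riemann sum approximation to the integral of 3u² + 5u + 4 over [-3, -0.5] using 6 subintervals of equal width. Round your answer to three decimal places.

12.352

Δu = (-0.5 − (-3))/6 = 5/12.
Right endpoints: -31/12, -13/6, -1.75, -4/3, -11/12, -0.5.
f(-31/12) = 533/48, f(-13/6) = 7.25, f(-1.75) = 4.4375, f(-4/3) = 8/3, f(-11/12) = 1.9375, f(-0.5) = 2.25.
Sum = Δu · [f(-31/12) + f(-13/6) + f(-1.75) + ...].
Sum ≈ 12.352.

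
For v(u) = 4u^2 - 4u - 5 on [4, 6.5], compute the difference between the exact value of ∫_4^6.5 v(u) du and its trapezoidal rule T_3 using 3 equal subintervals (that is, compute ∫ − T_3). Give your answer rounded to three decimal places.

Exact integral: ∫_4^6.5 v(u) du ≈ 215.83333.
T_3 ≈ 216.99074.
Error ≈ 215.83333 − 216.99074 ≈ -1.157.

-1.157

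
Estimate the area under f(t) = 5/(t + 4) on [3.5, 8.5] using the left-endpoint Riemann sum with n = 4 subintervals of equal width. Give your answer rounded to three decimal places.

2.728

Δt = (8.5 − 3.5)/4 = 1.25.
Left endpoints: 3.5, 4.75, 6, 7.25.
f(3.5) = 2/3, f(4.75) = 4/7, f(6) = 0.5, f(7.25) = 4/9.
Sum = Δt · [f(3.5) + f(4.75) + f(6) + f(7.25)].
Sum ≈ 2.728.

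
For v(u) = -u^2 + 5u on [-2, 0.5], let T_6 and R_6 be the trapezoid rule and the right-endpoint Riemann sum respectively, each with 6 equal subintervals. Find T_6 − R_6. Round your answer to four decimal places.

-3.3854

T_6 ≈ -12.155671.
R_6 ≈ -8.770255.
T_6 − R_6 ≈ -3.3854.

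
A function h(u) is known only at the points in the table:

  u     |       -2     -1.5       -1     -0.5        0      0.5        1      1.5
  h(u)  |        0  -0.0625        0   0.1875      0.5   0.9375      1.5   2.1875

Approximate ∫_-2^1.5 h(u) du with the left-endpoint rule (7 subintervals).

Δu = 0.5.
Sum = 0.5·[0 + (-0.0625) + 0 + 0.1875 + 0.5 + 0.9375 + 1.5] = 1.53125.

1.53125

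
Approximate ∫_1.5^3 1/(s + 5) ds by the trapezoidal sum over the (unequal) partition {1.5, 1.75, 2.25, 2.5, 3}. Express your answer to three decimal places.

Subinterval widths: 0.25, 0.5, 0.25, 0.5.
f(1.5) = 2/13, f(1.75) = 4/27, f(2.25) = 4/29, f(2.5) = 2/15, f(3) = 0.125.
On each subinterval the trapezoid contributes (Δs_i/2)·[f(s_{i-1}) + f(s_i)].
Sum ≈ 0.208.

0.208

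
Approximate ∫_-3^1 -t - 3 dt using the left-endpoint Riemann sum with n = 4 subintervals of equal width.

-6

Δt = (1 − (-3))/4 = 1.
Left endpoints: -3, -2, -1, 0.
f(-3) = 0, f(-2) = -1, f(-1) = -2, f(0) = -3.
Sum = Δt · [f(-3) + f(-2) + f(-1) + f(0)].
Sum = -6.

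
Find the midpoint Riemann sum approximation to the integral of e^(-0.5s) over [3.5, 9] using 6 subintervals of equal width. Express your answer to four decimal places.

0.3225

Δs = (9 − 3.5)/6 = 11/12.
Midpoints: 95/24, 4.875, 139/24, 161/24, 7.625, 205/24.
f(95/24) ≈ 0.1382, f(4.875) ≈ 0.0874, f(139/24) ≈ 0.0553, f(161/24) ≈ 0.0349, f(7.625) ≈ 0.0221, f(205/24) ≈ 0.0140.
Sum = Δs · [f(95/24) + f(4.875) + f(139/24) + ...].
Sum ≈ 0.3225.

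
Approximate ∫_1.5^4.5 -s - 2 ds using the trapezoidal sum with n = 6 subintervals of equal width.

-15

Δs = (4.5 − 1.5)/6 = 0.5.
f(1.5) = -3.5, f(2) = -4, f(2.5) = -4.5, f(3) = -5, f(3.5) = -5.5, f(4) = -6, f(4.5) = -6.5.
T_6 = (Δs/2)·[f(s_0) + 2f(s_1) + ... + 2f(s_{5}) + f(s_6)].
Sum = -15.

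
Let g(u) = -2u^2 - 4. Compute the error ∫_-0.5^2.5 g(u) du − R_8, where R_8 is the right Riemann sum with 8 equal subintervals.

2.390625

Exact integral: ∫_-0.5^2.5 g(u) du = -22.5.
R_8 = -24.890625.
Error = -22.5 − (-24.890625) = 2.390625.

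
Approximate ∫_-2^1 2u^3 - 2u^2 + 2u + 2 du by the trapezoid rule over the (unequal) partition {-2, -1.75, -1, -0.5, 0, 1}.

Subinterval widths: 0.25, 0.75, 0.5, 0.5, 1.
f(-2) = -26, f(-1.75) = -18.34375, f(-1) = -4, f(-0.5) = 0.25, f(0) = 2, f(1) = 4.
On each subinterval the trapezoid contributes (Δu_i/2)·[f(u_{i-1}) + f(u_i)].
Sum = -11.296875.

-11.296875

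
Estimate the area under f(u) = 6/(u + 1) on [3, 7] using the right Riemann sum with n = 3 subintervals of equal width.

3.7

Δu = (7 − 3)/3 = 4/3.
Right endpoints: 13/3, 17/3, 7.
f(13/3) = 1.125, f(17/3) = 0.9, f(7) = 0.75.
Sum = Δu · [f(13/3) + f(17/3) + f(7)].
Sum = 3.7.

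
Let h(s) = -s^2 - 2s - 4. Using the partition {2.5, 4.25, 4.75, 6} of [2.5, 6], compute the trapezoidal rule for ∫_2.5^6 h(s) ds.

Subinterval widths: 1.75, 0.5, 1.25.
h(2.5) = -15.25, h(4.25) = -30.5625, h(4.75) = -36.0625, h(6) = -52.
On each subinterval the trapezoid contributes (Δs_i/2)·[h(s_{i-1}) + h(s_i)].
Sum = -111.78125.

-111.78125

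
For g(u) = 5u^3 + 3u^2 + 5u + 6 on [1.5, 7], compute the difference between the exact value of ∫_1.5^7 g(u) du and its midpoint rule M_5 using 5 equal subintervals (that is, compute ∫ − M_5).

Exact integral: ∫_1.5^7 g(u) du = 3484.421875.
M_5 = 3447.4034375.
Error = 3484.421875 − 3447.4034375 = 37.0184375.

37.0184375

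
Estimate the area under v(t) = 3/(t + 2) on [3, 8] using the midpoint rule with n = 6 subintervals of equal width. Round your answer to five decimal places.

2.07685

Δt = (8 − 3)/6 = 5/6.
Midpoints: 41/12, 4.25, 61/12, 71/12, 6.75, 91/12.
v(41/12) = 36/65, v(4.25) = 0.48, v(61/12) = 36/85, v(71/12) = 36/95, v(6.75) = 12/35, v(91/12) = 36/115.
Sum = Δt · [v(41/12) + v(4.25) + v(61/12) + ...].
Sum ≈ 2.07685.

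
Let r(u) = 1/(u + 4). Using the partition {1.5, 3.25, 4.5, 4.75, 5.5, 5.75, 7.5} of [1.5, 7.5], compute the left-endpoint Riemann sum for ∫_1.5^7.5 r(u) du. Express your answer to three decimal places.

Subinterval widths: 1.75, 1.25, 0.25, 0.75, 0.25, 1.75.
Left endpoints: 1.5, 3.25, 4.5, 4.75, 5.5, 5.75.
r(1.5) = 2/11, r(3.25) = 4/29, r(4.5) = 2/17, r(4.75) = 4/35, r(5.5) = 2/19, r(5.75) = 4/39.
Sum = Σ Δu_i · r(u_i).
Sum ≈ 0.812.

0.812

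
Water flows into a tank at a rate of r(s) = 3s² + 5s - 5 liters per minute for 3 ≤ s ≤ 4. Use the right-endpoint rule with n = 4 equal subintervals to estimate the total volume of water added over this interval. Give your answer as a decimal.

52.78125

Δs = (4 − 3)/4 = 0.25.
Right endpoints: 3.25, 3.5, 3.75, 4.
r(3.25) = 42.9375, r(3.5) = 49.25, r(3.75) = 55.9375, r(4) = 63.
Sum = Δs · [r(3.25) + r(3.5) + r(3.75) + r(4)].
Sum = 52.78125.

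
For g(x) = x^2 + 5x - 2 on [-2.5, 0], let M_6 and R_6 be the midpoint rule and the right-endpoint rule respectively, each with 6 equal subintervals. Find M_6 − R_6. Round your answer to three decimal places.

M_6 ≈ -15.45284.
R_6 ≈ -14.04225.
M_6 − R_6 ≈ -1.411.

-1.411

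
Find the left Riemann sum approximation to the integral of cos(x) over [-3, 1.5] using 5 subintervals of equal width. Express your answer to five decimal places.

0.58337

Δx = (1.5 − (-3))/5 = 0.9.
Left endpoints: -3, -2.1, -1.2, -0.3, 0.6.
f(-3) ≈ -0.98999, f(-2.1) ≈ -0.50485, f(-1.2) ≈ 0.36236, f(-0.3) ≈ 0.95534, f(0.6) ≈ 0.82534.
Sum = Δx · [f(-3) + f(-2.1) + f(-1.2) + f(-0.3) + f(0.6)].
Sum ≈ 0.58337.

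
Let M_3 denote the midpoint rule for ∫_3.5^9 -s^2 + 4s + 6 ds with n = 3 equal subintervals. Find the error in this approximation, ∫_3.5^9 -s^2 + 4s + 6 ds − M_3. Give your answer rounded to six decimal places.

Exact integral: ∫_3.5^9 f(s) ds ≈ -58.20833333.
M_3 ≈ -56.66782407.
Error ≈ -58.20833333 − (-56.66782407) ≈ -1.540509.

-1.540509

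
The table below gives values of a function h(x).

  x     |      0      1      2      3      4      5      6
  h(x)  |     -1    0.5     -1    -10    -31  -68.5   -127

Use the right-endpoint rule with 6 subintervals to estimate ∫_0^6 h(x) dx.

-237

Δx = 1.
Sum = 1·[0.5 + (-1) + (-10) + (-31) + (-68.5) + (-127)] = -237.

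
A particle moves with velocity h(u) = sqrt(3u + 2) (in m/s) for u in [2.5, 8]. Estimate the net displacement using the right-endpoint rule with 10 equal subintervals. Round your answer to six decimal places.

23.503895

Δu = (8 − 2.5)/10 = 0.55.
Right endpoints: 3.05, 3.6, 4.15, 4.7, 5.25, 5.8, 6.35, 6.9, 7.45, 8.
h(3.05) ≈ 3.339162, h(3.6) ≈ 3.577709, h(4.15) ≈ 3.801316, h(4.7) ≈ 4.012481, h(5.25) ≈ 4.213075, h(5.8) ≈ 4.404543, h(6.35) ≈ 4.588028, h(6.9) ≈ 4.764452, h(7.45) ≈ 4.934572, h(8) ≈ 5.099020.
Sum = Δu · [h(3.05) + h(3.6) + h(4.15) + ...].
Sum ≈ 23.503895.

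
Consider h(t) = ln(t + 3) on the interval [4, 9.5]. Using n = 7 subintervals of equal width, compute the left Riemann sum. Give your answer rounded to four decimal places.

12.2192

Δt = (9.5 − 4)/7 = 11/14.
Left endpoints: 4, 67/14, 39/7, 89/14, 50/7, 111/14, 61/7.
h(4) ≈ 1.9459, h(67/14) ≈ 2.0523, h(39/7) ≈ 2.1484, h(89/14) ≈ 2.2361, h(50/7) ≈ 2.3168, h(111/14) ≈ 2.3914, h(61/7) ≈ 2.4608.
Sum = Δt · [h(4) + h(67/14) + h(39/7) + ...].
Sum ≈ 12.2192.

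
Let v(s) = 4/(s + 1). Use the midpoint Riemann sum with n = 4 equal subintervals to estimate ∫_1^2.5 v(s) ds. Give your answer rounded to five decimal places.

Δs = (2.5 − 1)/4 = 0.375.
Midpoints: 1.1875, 1.5625, 1.9375, 2.3125.
v(1.1875) = 64/35, v(1.5625) = 64/41, v(1.9375) = 64/47, v(2.3125) = 64/53.
Sum = Δs · [v(1.1875) + v(1.5625) + v(1.9375) + v(2.3125)].
Sum ≈ 2.23455.

2.23455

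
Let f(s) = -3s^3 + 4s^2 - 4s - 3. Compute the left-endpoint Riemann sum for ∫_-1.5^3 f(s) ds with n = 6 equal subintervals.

-13.81640625

Δs = (3 − (-1.5))/6 = 0.75.
Left endpoints: -1.5, -0.75, 0, 0.75, 1.5, 2.25.
f(-1.5) = 22.125, f(-0.75) = 3.515625, f(0) = -3, f(0.75) = -5.015625, f(1.5) = -10.125, f(2.25) = -25.921875.
Sum = Δs · [f(-1.5) + f(-0.75) + f(0) + ...].
Sum = -13.81640625.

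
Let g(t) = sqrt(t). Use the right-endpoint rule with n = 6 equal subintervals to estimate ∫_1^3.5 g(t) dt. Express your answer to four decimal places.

Δt = (3.5 − 1)/6 = 5/12.
Right endpoints: 17/12, 11/6, 2.25, 8/3, 37/12, 3.5.
g(17/12) ≈ 1.1902, g(11/6) ≈ 1.3540, g(2.25) ≈ 1.5000, g(8/3) ≈ 1.6330, g(37/12) ≈ 1.7559, g(3.5) ≈ 1.8708.
Sum = Δt · [g(17/12) + g(11/6) + g(2.25) + ...].
Sum ≈ 3.8767.

3.8767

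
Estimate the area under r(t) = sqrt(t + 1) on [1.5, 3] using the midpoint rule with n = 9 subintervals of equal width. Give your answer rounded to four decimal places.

Δt = (3 − 1.5)/9 = 1/6.
Midpoints: 19/12, 1.75, 23/12, 25/12, 2.25, 29/12, 31/12, 2.75, 35/12.
r(19/12) ≈ 1.6073, r(1.75) ≈ 1.6583, r(23/12) ≈ 1.7078, r(25/12) ≈ 1.7559, r(2.25) ≈ 1.8028, r(29/12) ≈ 1.8484, r(31/12) ≈ 1.8930, r(2.75) ≈ 1.9365, r(35/12) ≈ 1.9791.
Sum = Δt · [r(19/12) + r(1.75) + r(23/12) + ...].
Sum ≈ 2.6982.

2.6982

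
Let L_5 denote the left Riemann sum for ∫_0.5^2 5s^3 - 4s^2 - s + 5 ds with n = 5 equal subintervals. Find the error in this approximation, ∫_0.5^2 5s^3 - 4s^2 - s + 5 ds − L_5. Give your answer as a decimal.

Exact integral: ∫_0.5^2 f(s) ds = 15.046875.
L_5 = 11.9475.
Error = 15.046875 − 11.9475 = 3.099375.

3.099375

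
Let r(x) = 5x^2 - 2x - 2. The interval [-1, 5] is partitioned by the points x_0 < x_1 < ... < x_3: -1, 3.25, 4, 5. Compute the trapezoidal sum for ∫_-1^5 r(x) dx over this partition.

Subinterval widths: 4.25, 0.75, 1.
r(-1) = 5, r(3.25) = 44.3125, r(4) = 70, r(5) = 113.
On each subinterval the trapezoid contributes (Δx_i/2)·[r(x_{i-1}) + r(x_i)].
Sum = 239.15625.

239.15625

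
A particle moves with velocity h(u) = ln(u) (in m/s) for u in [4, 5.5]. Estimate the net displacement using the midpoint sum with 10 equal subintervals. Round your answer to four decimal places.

2.3310

Δu = (5.5 − 4)/10 = 0.15.
Midpoints: 4.075, 4.225, 4.375, 4.525, 4.675, 4.825, 4.975, 5.125, 5.275, 5.425.
h(4.075) ≈ 1.4049, h(4.225) ≈ 1.4410, h(4.375) ≈ 1.4759, h(4.525) ≈ 1.5096, h(4.675) ≈ 1.5422, h(4.825) ≈ 1.5738, h(4.975) ≈ 1.6044, h(5.125) ≈ 1.6341, h(5.275) ≈ 1.6630, h(5.425) ≈ 1.6910.
Sum = Δu · [h(4.075) + h(4.225) + h(4.375) + ...].
Sum ≈ 2.3310.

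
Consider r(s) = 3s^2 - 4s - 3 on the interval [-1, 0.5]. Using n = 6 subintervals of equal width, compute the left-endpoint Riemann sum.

-0.796875

Δs = (0.5 − (-1))/6 = 0.25.
Left endpoints: -1, -0.75, -0.5, -0.25, 0, 0.25.
r(-1) = 4, r(-0.75) = 1.6875, r(-0.5) = -0.25, r(-0.25) = -1.8125, r(0) = -3, r(0.25) = -3.8125.
Sum = Δs · [r(-1) + r(-0.75) + r(-0.5) + ...].
Sum = -0.796875.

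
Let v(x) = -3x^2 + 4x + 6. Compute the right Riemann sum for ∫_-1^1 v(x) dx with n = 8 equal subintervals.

10.9375

Δx = (1 − (-1))/8 = 0.25.
Right endpoints: -0.75, -0.5, -0.25, 0, 0.25, 0.5, 0.75, 1.
v(-0.75) = 1.3125, v(-0.5) = 3.25, v(-0.25) = 4.8125, v(0) = 6, v(0.25) = 6.8125, v(0.5) = 7.25, v(0.75) = 7.3125, v(1) = 7.
Sum = Δx · [v(-0.75) + v(-0.5) + v(-0.25) + ...].
Sum = 10.9375.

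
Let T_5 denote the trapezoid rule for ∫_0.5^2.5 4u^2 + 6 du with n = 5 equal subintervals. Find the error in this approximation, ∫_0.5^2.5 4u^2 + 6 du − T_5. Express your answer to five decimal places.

Exact integral: ∫_0.5^2.5 f(u) du ≈ 32.6666667.
T_5 = 32.88.
Error ≈ 32.6666667 − 32.88 ≈ -0.21333.

-0.21333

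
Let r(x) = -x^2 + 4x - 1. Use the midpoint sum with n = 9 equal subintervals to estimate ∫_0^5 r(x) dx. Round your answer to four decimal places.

3.4619

Δx = (5 − 0)/9 = 5/9.
Midpoints: 5/18, 5/6, 25/18, 35/18, 2.5, 55/18, 65/18, 25/6, 85/18.
r(5/18) = 11/324, r(5/6) = 59/36, r(25/18) = 851/324, r(35/18) = 971/324, r(2.5) = 2.75, r(55/18) = 611/324, r(65/18) = 131/324, r(25/6) = -61/36, r(85/18) = -1429/324.
Sum = Δx · [r(5/18) + r(5/6) + r(25/18) + ...].
Sum ≈ 3.4619.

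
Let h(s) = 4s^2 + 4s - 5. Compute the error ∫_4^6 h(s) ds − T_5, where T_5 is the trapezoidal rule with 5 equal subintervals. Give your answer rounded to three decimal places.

-0.213

Exact integral: ∫_4^6 h(s) ds ≈ 232.66667.
T_5 = 232.88.
Error ≈ 232.66667 − 232.88 ≈ -0.213.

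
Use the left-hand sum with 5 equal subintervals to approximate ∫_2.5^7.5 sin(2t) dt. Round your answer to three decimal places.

-0.470

Δt = (7.5 − 2.5)/5 = 1.
Left endpoints: 2.5, 3.5, 4.5, 5.5, 6.5.
f(2.5) ≈ -0.959, f(3.5) ≈ 0.657, f(4.5) ≈ 0.412, f(5.5) ≈ -1.000, f(6.5) ≈ 0.420.
Sum = Δt · [f(2.5) + f(3.5) + f(4.5) + f(5.5) + f(6.5)].
Sum ≈ -0.470.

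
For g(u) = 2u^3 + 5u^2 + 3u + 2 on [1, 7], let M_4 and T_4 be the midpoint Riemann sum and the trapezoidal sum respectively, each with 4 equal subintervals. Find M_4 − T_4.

-97.875

M_4 = 1821.375.
T_4 = 1919.25.
M_4 − T_4 = -97.875.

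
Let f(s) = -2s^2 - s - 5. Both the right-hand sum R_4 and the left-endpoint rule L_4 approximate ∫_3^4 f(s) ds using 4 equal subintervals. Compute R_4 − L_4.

R_4 = -35.0625.
L_4 = -31.3125.
R_4 − L_4 = -3.75.

-3.75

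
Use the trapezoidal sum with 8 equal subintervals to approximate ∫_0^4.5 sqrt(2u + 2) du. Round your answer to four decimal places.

11.2075

Δu = (4.5 − 0)/8 = 0.5625.
f(0) ≈ 1.4142, f(0.5625) ≈ 1.7678, f(1.125) ≈ 2.0616, f(1.6875) ≈ 2.3184, f(2.25) ≈ 2.5495, f(2.8125) ≈ 2.7613, f(3.375) ≈ 2.9580, f(3.9375) ≈ 3.1425, f(4.5) ≈ 3.3166.
T_8 = (Δu/2)·[f(u_0) + 2f(u_1) + ... + 2f(u_{7}) + f(u_8)].
Sum ≈ 11.2075.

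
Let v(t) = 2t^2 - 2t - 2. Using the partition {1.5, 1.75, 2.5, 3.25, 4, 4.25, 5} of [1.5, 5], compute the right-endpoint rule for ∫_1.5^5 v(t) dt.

65.15625

Subinterval widths: 0.25, 0.75, 0.75, 0.75, 0.25, 0.75.
Right endpoints: 1.75, 2.5, 3.25, 4, 4.25, 5.
v(1.75) = 0.625, v(2.5) = 5.5, v(3.25) = 12.625, v(4) = 22, v(4.25) = 25.625, v(5) = 38.
Sum = Σ Δt_i · v(t_i).
Sum = 65.15625.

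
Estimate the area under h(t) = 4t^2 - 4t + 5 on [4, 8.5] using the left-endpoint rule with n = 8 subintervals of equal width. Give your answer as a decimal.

586.23046875

Δt = (8.5 − 4)/8 = 0.5625.
Left endpoints: 4, 4.5625, 5.125, 5.6875, 6.25, 6.8125, 7.375, 7.9375.
h(4) = 53, h(4.5625) = 70.015625, h(5.125) = 89.5625, h(5.6875) = 111.640625, h(6.25) = 136.25, h(6.8125) = 163.390625, h(7.375) = 193.0625, h(7.9375) = 225.265625.
Sum = Δt · [h(4) + h(4.5625) + h(5.125) + ...].
Sum = 586.23046875.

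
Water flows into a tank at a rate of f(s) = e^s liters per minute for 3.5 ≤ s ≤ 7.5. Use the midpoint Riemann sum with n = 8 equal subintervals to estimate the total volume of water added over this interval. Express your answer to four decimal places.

1756.5721

Δs = (7.5 − 3.5)/8 = 0.5.
Midpoints: 3.75, 4.25, 4.75, 5.25, 5.75, 6.25, 6.75, 7.25.
f(3.75) ≈ 42.5211, f(4.25) ≈ 70.1054, f(4.75) ≈ 115.5843, f(5.25) ≈ 190.5663, f(5.75) ≈ 314.1907, f(6.25) ≈ 518.0128, f(6.75) ≈ 854.0588, f(7.25) ≈ 1408.1048.
Sum = Δs · [f(3.75) + f(4.25) + f(4.75) + ...].
Sum ≈ 1756.5721.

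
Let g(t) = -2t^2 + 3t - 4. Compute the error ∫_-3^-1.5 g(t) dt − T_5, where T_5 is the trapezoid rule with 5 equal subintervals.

0.045

Exact integral: ∫_-3^-1.5 g(t) dt = -31.875.
T_5 = -31.92.
Error = -31.875 − (-31.92) = 0.045.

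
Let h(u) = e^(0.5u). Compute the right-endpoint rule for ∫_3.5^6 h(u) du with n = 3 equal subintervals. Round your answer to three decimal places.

35.047

Δu = (6 − 3.5)/3 = 5/6.
Right endpoints: 13/3, 31/6, 6.
h(13/3) ≈ 8.729, h(31/6) ≈ 13.241, h(6) ≈ 20.086.
Sum = Δu · [h(13/3) + h(31/6) + h(6)].
Sum ≈ 35.047.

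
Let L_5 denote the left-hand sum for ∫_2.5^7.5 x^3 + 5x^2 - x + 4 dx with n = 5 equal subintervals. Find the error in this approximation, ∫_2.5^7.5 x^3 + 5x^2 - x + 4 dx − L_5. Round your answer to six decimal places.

Exact integral: ∫_2.5^7.5 f(x) dx ≈ 1453.33333333.
L_5 = 1144.375.
Error ≈ 1453.33333333 − 1144.375 ≈ 308.958333.

308.958333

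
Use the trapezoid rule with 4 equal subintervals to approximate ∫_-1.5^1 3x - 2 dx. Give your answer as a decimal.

-6.875

Δx = (1 − (-1.5))/4 = 0.625.
f(-1.5) = -6.5, f(-0.875) = -4.625, f(-0.25) = -2.75, f(0.375) = -0.875, f(1) = 1.
T_4 = (Δx/2)·[f(x_0) + 2f(x_1) + 2f(x_2) + 2f(x_3) + f(x_4)].
Sum = -6.875.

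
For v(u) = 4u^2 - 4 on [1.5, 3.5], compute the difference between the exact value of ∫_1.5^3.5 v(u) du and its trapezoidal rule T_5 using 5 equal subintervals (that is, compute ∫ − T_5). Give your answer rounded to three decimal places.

-0.213

Exact integral: ∫_1.5^3.5 v(u) du ≈ 44.66667.
T_5 = 44.88.
Error ≈ 44.66667 − 44.88 ≈ -0.213.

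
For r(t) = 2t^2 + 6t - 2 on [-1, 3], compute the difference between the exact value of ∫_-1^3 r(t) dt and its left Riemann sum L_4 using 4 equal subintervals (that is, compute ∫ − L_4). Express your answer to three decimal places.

18.667

Exact integral: ∫_-1^3 r(t) dt ≈ 34.66667.
L_4 = 16.
Error ≈ 34.66667 − 16 ≈ 18.667.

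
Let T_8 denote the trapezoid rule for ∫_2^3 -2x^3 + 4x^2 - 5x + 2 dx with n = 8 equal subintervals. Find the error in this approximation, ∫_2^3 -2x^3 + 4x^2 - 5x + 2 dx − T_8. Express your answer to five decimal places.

Exact integral: ∫_2^3 f(x) dx ≈ -17.6666667.
T_8 = -17.6953125.
Error ≈ -17.6666667 − (-17.6953125) ≈ 0.02865.

0.02865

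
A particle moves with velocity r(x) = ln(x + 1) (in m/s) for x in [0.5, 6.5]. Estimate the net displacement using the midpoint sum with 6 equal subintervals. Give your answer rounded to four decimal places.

8.5252

Δx = (6.5 − 0.5)/6 = 1.
Midpoints: 1, 2, 3, 4, 5, 6.
r(1) ≈ 0.6931, r(2) ≈ 1.0986, r(3) ≈ 1.3863, r(4) ≈ 1.6094, r(5) ≈ 1.7918, r(6) ≈ 1.9459.
Sum = Δx · [r(1) + r(2) + r(3) + ...].
Sum ≈ 8.5252.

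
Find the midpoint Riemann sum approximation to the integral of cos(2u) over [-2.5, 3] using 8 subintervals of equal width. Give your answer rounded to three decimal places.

Δu = (3 − (-2.5))/8 = 0.6875.
Midpoints: -2.15625, -1.46875, -0.78125, -0.09375, 0.59375, 1.28125, 1.96875, 2.65625.
f(-2.15625) ≈ -0.389, f(-1.46875) ≈ -0.979, f(-0.78125) ≈ 0.008, f(-0.09375) ≈ 0.982, f(0.59375) ≈ 0.374, f(1.28125) ≈ -0.837, f(1.96875) ≈ -0.700, f(2.65625) ≈ 0.565.
Sum = Δu · [f(-2.15625) + f(-1.46875) + f(-0.78125) + ...].
Sum ≈ -0.671.

-0.671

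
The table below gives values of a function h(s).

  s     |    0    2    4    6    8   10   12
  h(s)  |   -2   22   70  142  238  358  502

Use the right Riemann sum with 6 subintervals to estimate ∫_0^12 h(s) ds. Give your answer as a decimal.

Δs = 2.
Sum = 2·[22 + 70 + 142 + 238 + 358 + 502] = 2664.

2664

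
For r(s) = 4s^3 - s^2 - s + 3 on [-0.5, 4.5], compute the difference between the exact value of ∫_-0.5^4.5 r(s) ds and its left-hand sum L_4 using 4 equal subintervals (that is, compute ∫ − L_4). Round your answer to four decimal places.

182.5521

Exact integral: ∫_-0.5^4.5 r(s) ds ≈ 384.583333.
L_4 = 202.03125.
Error ≈ 384.583333 − 202.03125 ≈ 182.5521.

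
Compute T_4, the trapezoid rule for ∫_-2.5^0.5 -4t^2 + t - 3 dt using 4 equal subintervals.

Δt = (0.5 − (-2.5))/4 = 0.75.
f(-2.5) = -30.5, f(-1.75) = -17, f(-1) = -8, f(-0.25) = -3.5, f(0.5) = -3.5.
T_4 = (Δt/2)·[f(t_0) + 2f(t_1) + 2f(t_2) + 2f(t_3) + f(t_4)].
Sum = -34.125.

-34.125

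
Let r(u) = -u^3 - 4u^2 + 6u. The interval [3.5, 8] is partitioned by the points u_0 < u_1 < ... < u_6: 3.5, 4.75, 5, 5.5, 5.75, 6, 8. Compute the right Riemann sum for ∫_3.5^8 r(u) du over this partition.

Subinterval widths: 1.25, 0.25, 0.5, 0.25, 0.25, 2.
Right endpoints: 4.75, 5, 5.5, 5.75, 6, 8.
r(4.75) = -168.921875, r(5) = -195, r(5.5) = -254.375, r(5.75) = -287.859375, r(6) = -324, r(8) = -720.
Sum = Σ Δu_i · r(u_i).
Sum = -1980.0546875.

-1980.0546875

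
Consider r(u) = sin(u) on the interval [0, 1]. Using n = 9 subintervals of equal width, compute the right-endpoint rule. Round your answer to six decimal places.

Δu = (1 − 0)/9 = 1/9.
Right endpoints: 1/9, 2/9, 1/3, 4/9, 5/9, 2/3, 7/9, 8/9, 1.
r(1/9) ≈ 0.110883, r(2/9) ≈ 0.220398, r(1/3) ≈ 0.327195, r(4/9) ≈ 0.429956, r(5/9) ≈ 0.527415, r(2/3) ≈ 0.618370, r(7/9) ≈ 0.701698, r(8/9) ≈ 0.776372, r(1) ≈ 0.841471.
Sum = Δu · [r(1/9) + r(2/9) + r(1/3) + ...].
Sum ≈ 0.505973.

0.505973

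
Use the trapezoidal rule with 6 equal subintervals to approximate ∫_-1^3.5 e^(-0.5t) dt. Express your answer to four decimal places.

Δt = (3.5 − (-1))/6 = 0.75.
f(-1) ≈ 1.6487, f(-0.25) ≈ 1.1331, f(0.5) ≈ 0.7788, f(1.25) ≈ 0.5353, f(2) ≈ 0.3679, f(2.75) ≈ 0.2528, f(3.5) ≈ 0.1738.
T_6 = (Δt/2)·[f(t_0) + 2f(t_1) + ... + 2f(t_{5}) + f(t_6)].
Sum ≈ 2.9844.

2.9844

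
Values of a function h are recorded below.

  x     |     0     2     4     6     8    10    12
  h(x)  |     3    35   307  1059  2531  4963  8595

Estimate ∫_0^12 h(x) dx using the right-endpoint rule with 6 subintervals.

Δx = 2.
Sum = 2·[35 + 307 + 1059 + 2531 + 4963 + 8595] = 34980.

34980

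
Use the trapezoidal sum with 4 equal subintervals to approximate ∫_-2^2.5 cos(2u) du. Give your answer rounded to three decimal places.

Δu = (2.5 − (-2))/4 = 1.125.
f(-2) ≈ -0.654, f(-0.875) ≈ -0.178, f(0.25) ≈ 0.878, f(1.375) ≈ -0.924, f(2.5) ≈ 0.284.
T_4 = (Δu/2)·[f(u_0) + 2f(u_1) + 2f(u_2) + 2f(u_3) + f(u_4)].
Sum ≈ -0.461.

-0.461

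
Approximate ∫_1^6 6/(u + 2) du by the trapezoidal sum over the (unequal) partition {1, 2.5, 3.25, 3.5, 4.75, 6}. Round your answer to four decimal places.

Subinterval widths: 1.5, 0.75, 0.25, 1.25, 1.25.
f(1) = 2, f(2.5) = 4/3, f(3.25) = 8/7, f(3.5) = 12/11, f(4.75) = 8/9, f(6) = 0.75.
On each subinterval the trapezoid contributes (Δu_i/2)·[f(u_{i-1}) + f(u_i)].
Sum ≈ 5.9695.

5.9695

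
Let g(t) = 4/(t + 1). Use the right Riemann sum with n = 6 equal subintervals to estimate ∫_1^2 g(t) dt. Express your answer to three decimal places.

1.568

Δt = (2 − 1)/6 = 1/6.
Right endpoints: 7/6, 4/3, 1.5, 5/3, 11/6, 2.
g(7/6) = 24/13, g(4/3) = 12/7, g(1.5) = 1.6, g(5/3) = 1.5, g(11/6) = 24/17, g(2) = 4/3.
Sum = Δt · [g(7/6) + g(4/3) + g(1.5) + ...].
Sum ≈ 1.568.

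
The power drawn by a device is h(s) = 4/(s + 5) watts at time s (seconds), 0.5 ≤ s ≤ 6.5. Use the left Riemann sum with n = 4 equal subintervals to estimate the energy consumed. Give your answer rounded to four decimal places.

Δs = (6.5 − 0.5)/4 = 1.5.
Left endpoints: 0.5, 2, 3.5, 5.
h(0.5) = 8/11, h(2) = 4/7, h(3.5) = 8/17, h(5) = 0.4.
Sum = Δs · [h(0.5) + h(2) + h(3.5) + h(5)].
Sum ≈ 3.2539.

3.2539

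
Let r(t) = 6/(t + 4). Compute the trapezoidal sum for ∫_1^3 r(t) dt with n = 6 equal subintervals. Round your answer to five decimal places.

Δt = (3 − 1)/6 = 1/3.
r(1) = 1.2, r(4/3) = 1.125, r(5/3) = 18/17, r(2) = 1, r(7/3) = 18/19, r(8/3) = 0.9, r(3) = 6/7.
T_6 = (Δt/2)·[r(t_0) + 2r(t_1) + ... + 2r(t_{5}) + r(t_6)].
Sum ≈ 2.01992.

2.01992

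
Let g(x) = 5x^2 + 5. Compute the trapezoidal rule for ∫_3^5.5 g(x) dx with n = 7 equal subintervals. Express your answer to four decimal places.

Δx = (5.5 − 3)/7 = 5/14.
g(3) = 50, g(47/14) = 12025/196, g(26/7) = 3625/49, g(57/14) = 17225/196, g(31/7) = 5050/49, g(67/14) = 23425/196, g(36/7) = 6725/49, g(5.5) = 156.25.
T_7 = (Δx/2)·[g(x_0) + 2g(x_1) + ... + 2g(x_{6}) + g(x_7)].
Sum ≈ 245.0574.

245.0574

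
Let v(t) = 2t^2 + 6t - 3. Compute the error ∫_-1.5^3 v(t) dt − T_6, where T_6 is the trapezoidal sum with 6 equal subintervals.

-0.84375

Exact integral: ∫_-1.5^3 v(t) dt = 27.
T_6 = 27.84375.
Error = 27 − 27.84375 = -0.84375.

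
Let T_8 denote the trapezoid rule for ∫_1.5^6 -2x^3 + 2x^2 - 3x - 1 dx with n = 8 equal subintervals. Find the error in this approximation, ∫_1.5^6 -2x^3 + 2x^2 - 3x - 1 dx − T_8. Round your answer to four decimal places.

Exact integral: ∫_1.5^6 f(x) dx = -558.84375.
T_8 ≈ -563.708496.
Error ≈ -558.84375 − (-563.708496) ≈ 4.8647.

4.8647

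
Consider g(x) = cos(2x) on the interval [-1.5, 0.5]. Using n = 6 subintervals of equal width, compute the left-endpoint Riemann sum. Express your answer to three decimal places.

Δx = (0.5 − (-1.5))/6 = 1/3.
Left endpoints: -1.5, -7/6, -5/6, -0.5, -1/6, 1/6.
g(-1.5) ≈ -0.990, g(-7/6) ≈ -0.691, g(-5/6) ≈ -0.096, g(-0.5) ≈ 0.540, g(-1/6) ≈ 0.945, g(1/6) ≈ 0.945.
Sum = Δx · [g(-1.5) + g(-7/6) + g(-5/6) + ...].
Sum ≈ 0.218.

0.218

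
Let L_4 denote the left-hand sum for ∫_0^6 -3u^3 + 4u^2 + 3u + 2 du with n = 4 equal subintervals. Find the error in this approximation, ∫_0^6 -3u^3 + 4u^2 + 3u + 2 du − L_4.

Exact integral: ∫_0^6 f(u) du = -618.
L_4 = -305.25.
Error = -618 − (-305.25) = -312.75.

-312.75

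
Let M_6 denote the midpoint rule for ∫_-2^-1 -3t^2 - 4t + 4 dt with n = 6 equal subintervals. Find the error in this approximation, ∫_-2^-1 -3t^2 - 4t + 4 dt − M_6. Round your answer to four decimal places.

Exact integral: ∫_-2^-1 f(t) dt = 3.
M_6 ≈ 3.006944.
Error ≈ 3 − 3.006944 ≈ -0.0069.

-0.0069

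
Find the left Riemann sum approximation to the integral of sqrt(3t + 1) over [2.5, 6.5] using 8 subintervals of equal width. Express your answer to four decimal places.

14.7123

Δt = (6.5 − 2.5)/8 = 0.5.
Left endpoints: 2.5, 3, 3.5, 4, 4.5, 5, 5.5, 6.
f(2.5) ≈ 2.9155, f(3) ≈ 3.1623, f(3.5) ≈ 3.3912, f(4) ≈ 3.6056, f(4.5) ≈ 3.8079, f(5) ≈ 4.0000, f(5.5) ≈ 4.1833, f(6) ≈ 4.3589.
Sum = Δt · [f(2.5) + f(3) + f(3.5) + ...].
Sum ≈ 14.7123.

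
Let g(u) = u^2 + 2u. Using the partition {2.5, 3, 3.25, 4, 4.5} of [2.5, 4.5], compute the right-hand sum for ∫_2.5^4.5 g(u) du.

Subinterval widths: 0.5, 0.25, 0.75, 0.5.
Right endpoints: 3, 3.25, 4, 4.5.
g(3) = 15, g(3.25) = 17.0625, g(4) = 24, g(4.5) = 29.25.
Sum = Σ Δu_i · g(u_i).
Sum = 44.390625.

44.390625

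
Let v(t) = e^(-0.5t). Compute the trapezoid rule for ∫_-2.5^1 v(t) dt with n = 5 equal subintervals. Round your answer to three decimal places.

5.826

Δt = (1 − (-2.5))/5 = 0.7.
v(-2.5) ≈ 3.490, v(-1.8) ≈ 2.460, v(-1.1) ≈ 1.733, v(-0.4) ≈ 1.221, v(0.3) ≈ 0.861, v(1) ≈ 0.607.
T_5 = (Δt/2)·[v(t_0) + 2v(t_1) + ... + 2v(t_{4}) + v(t_5)].
Sum ≈ 5.826.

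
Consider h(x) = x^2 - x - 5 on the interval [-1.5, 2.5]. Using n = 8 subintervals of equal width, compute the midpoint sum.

Δx = (2.5 − (-1.5))/8 = 0.5.
Midpoints: -1.25, -0.75, -0.25, 0.25, 0.75, 1.25, 1.75, 2.25.
h(-1.25) = -2.1875, h(-0.75) = -3.6875, h(-0.25) = -4.6875, h(0.25) = -5.1875, h(0.75) = -5.1875, h(1.25) = -4.6875, h(1.75) = -3.6875, h(2.25) = -2.1875.
Sum = Δx · [h(-1.25) + h(-0.75) + h(-0.25) + ...].
Sum = -15.75.

-15.75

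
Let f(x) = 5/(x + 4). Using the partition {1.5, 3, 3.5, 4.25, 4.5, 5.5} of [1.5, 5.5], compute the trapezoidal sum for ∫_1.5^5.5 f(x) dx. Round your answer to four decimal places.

Subinterval widths: 1.5, 0.5, 0.75, 0.25, 1.
f(1.5) = 10/11, f(3) = 5/7, f(3.5) = 2/3, f(4.25) = 20/33, f(4.5) = 10/17, f(5.5) = 10/19.
On each subinterval the trapezoid contributes (Δx_i/2)·[f(x_{i-1}) + f(x_i)].
Sum ≈ 2.7466.

2.7466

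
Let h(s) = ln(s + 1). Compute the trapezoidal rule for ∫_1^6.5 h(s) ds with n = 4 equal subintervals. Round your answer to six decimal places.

8.168798

Δs = (6.5 − 1)/4 = 1.375.
h(1) ≈ 0.693147, h(2.375) ≈ 1.216395, h(3.75) ≈ 1.558145, h(5.125) ≈ 1.812379, h(6.5) ≈ 2.014903.
T_4 = (Δs/2)·[h(s_0) + 2h(s_1) + 2h(s_2) + 2h(s_3) + h(s_4)].
Sum ≈ 8.168798.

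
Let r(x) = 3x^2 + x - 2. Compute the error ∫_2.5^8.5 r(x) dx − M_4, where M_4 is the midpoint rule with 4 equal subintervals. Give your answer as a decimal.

Exact integral: ∫_2.5^8.5 r(x) dx = 619.5.
M_4 = 616.125.
Error = 619.5 − 616.125 = 3.375.

3.375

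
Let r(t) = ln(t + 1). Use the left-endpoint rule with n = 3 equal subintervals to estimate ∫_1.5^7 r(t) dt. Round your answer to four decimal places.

7.7033

Δt = (7 − 1.5)/3 = 11/6.
Left endpoints: 1.5, 10/3, 31/6.
r(1.5) ≈ 0.9163, r(10/3) ≈ 1.4663, r(31/6) ≈ 1.8192.
Sum = Δt · [r(1.5) + r(10/3) + r(31/6)].
Sum ≈ 7.7033.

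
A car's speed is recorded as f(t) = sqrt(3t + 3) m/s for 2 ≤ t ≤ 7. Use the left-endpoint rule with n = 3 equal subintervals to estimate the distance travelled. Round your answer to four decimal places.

Δt = (7 − 2)/3 = 5/3.
Left endpoints: 2, 11/3, 16/3.
f(2) ≈ 3.0000, f(11/3) ≈ 3.7417, f(16/3) ≈ 4.3589.
Sum = Δt · [f(2) + f(11/3) + f(16/3)].
Sum ≈ 18.5009.

18.5009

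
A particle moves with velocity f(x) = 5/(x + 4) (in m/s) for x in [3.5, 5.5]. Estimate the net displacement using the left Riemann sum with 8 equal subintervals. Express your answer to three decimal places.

1.200

Δx = (5.5 − 3.5)/8 = 0.25.
Left endpoints: 3.5, 3.75, 4, 4.25, 4.5, 4.75, 5, 5.25.
f(3.5) = 2/3, f(3.75) = 20/31, f(4) = 0.625, f(4.25) = 20/33, f(4.5) = 10/17, f(4.75) = 4/7, f(5) = 5/9, f(5.25) = 20/37.
Sum = Δx · [f(3.5) + f(3.75) + f(4) + ...].
Sum ≈ 1.200.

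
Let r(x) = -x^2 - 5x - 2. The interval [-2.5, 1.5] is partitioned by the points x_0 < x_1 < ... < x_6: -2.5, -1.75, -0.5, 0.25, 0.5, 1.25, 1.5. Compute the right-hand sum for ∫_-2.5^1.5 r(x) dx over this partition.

Subinterval widths: 0.75, 1.25, 0.75, 0.25, 0.75, 0.25.
Right endpoints: -1.75, -0.5, 0.25, 0.5, 1.25, 1.5.
r(-1.75) = 3.6875, r(-0.5) = 0.25, r(0.25) = -3.3125, r(0.5) = -4.75, r(1.25) = -9.8125, r(1.5) = -11.75.
Sum = Σ Δx_i · r(x_i).
Sum = -10.890625.

-10.890625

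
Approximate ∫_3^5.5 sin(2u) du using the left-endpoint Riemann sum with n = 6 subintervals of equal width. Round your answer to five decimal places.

Δu = (5.5 − 3)/6 = 5/12.
Left endpoints: 3, 41/12, 23/6, 4.25, 14/3, 61/12.
f(3) ≈ -0.27942, f(41/12) ≈ 0.52281, f(23/6) ≈ 0.98251, f(4.25) ≈ 0.79849, f(14/3) ≈ 0.09132, f(61/12) ≈ -0.67568.
Sum = Δu · [f(3) + f(41/12) + f(23/6) + ...].
Sum ≈ 0.60001.

0.60001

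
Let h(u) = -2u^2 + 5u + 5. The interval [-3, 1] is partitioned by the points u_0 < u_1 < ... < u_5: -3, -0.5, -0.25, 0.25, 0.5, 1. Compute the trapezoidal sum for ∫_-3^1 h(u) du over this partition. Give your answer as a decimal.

Subinterval widths: 2.5, 0.25, 0.5, 0.25, 0.5.
h(-3) = -28, h(-0.5) = 2, h(-0.25) = 3.625, h(0.25) = 6.125, h(0.5) = 7, h(1) = 8.
On each subinterval the trapezoid contributes (Δu_i/2)·[h(u_{i-1}) + h(u_i)].
Sum = -23.96875.

-23.96875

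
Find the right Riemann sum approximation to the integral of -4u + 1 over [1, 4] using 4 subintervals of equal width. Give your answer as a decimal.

-31.5

Δu = (4 − 1)/4 = 0.75.
Right endpoints: 1.75, 2.5, 3.25, 4.
f(1.75) = -6, f(2.5) = -9, f(3.25) = -12, f(4) = -15.
Sum = Δu · [f(1.75) + f(2.5) + f(3.25) + f(4)].
Sum = -31.5.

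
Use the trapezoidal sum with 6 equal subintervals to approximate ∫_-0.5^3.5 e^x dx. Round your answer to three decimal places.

Δx = (3.5 − (-0.5))/6 = 2/3.
f(-0.5) ≈ 0.607, f(1/6) ≈ 1.181, f(5/6) ≈ 2.301, f(1.5) ≈ 4.482, f(13/6) ≈ 8.729, f(17/6) ≈ 17.002, f(3.5) ≈ 33.115.
T_6 = (Δx/2)·[f(x_0) + 2f(x_1) + ... + 2f(x_{5}) + f(x_6)].
Sum ≈ 33.704.

33.704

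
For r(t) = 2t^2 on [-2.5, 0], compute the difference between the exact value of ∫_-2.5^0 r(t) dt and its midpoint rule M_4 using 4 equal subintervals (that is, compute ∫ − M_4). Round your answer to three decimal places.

0.163

Exact integral: ∫_-2.5^0 r(t) dt ≈ 10.41667.
M_4 = 10.25390625.
Error ≈ 10.41667 − 10.25390625 ≈ 0.163.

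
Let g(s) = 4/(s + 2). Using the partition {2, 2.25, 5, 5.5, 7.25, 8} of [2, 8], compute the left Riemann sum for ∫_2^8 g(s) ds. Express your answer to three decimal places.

Subinterval widths: 0.25, 2.75, 0.5, 1.75, 0.75.
Left endpoints: 2, 2.25, 5, 5.5, 7.25.
g(2) = 1, g(2.25) = 16/17, g(5) = 4/7, g(5.5) = 8/15, g(7.25) = 16/37.
Sum = Σ Δs_i · g(s_i).
Sum ≈ 4.382.

4.382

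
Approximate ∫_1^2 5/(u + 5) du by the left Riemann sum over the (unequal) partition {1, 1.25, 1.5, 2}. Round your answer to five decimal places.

0.79295

Subinterval widths: 0.25, 0.25, 0.5.
Left endpoints: 1, 1.25, 1.5.
f(1) = 5/6, f(1.25) = 0.8, f(1.5) = 10/13.
Sum = Σ Δu_i · f(u_i).
Sum ≈ 0.79295.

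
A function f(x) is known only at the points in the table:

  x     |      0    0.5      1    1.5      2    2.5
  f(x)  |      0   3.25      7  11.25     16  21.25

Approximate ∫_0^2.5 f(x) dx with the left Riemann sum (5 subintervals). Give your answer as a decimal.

18.75

Δx = 0.5.
Sum = 0.5·[0 + 3.25 + 7 + 11.25 + 16] = 18.75.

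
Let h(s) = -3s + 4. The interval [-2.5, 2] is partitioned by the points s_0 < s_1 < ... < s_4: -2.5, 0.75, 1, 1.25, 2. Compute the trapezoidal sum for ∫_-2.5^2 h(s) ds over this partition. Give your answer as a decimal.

Subinterval widths: 3.25, 0.25, 0.25, 0.75.
h(-2.5) = 11.5, h(0.75) = 1.75, h(1) = 1, h(1.25) = 0.25, h(2) = -2.
On each subinterval the trapezoid contributes (Δs_i/2)·[h(s_{i-1}) + h(s_i)].
Sum = 21.375.

21.375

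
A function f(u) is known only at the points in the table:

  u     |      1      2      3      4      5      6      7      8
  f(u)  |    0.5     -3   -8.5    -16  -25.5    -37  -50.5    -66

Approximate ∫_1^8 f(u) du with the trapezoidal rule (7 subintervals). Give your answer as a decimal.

-173.25

Δu = 1.
T_7 = (1/2)·[0.5 + 2·(-3) + 2·(-8.5) + 2·(-16) + 2·(-25.5) + 2·(-37) + 2·(-50.5) + (-66)] = -173.25.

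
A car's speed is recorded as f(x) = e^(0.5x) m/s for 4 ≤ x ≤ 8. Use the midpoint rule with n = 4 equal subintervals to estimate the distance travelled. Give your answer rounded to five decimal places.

Δx = (8 − 4)/4 = 1.
Midpoints: 4.5, 5.5, 6.5, 7.5.
f(4.5) ≈ 9.48774, f(5.5) ≈ 15.64263, f(6.5) ≈ 25.79034, f(7.5) ≈ 42.52108.
Sum = Δx · [f(4.5) + f(5.5) + f(6.5) + f(7.5)].
Sum ≈ 93.44179.

93.44179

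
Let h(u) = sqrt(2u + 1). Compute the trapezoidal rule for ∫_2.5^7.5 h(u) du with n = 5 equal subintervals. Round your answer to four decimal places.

Δu = (7.5 − 2.5)/5 = 1.
h(2.5) ≈ 2.4495, h(3.5) ≈ 2.8284, h(4.5) ≈ 3.1623, h(5.5) ≈ 3.4641, h(6.5) ≈ 3.7417, h(7.5) ≈ 4.0000.
T_5 = (Δu/2)·[h(u_0) + 2h(u_1) + ... + 2h(u_{4}) + h(u_5)].
Sum ≈ 16.4212.

16.4212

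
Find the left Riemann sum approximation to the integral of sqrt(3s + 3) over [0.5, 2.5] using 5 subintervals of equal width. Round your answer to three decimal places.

Δs = (2.5 − 0.5)/5 = 0.4.
Left endpoints: 0.5, 0.9, 1.3, 1.7, 2.1.
f(0.5) ≈ 2.121, f(0.9) ≈ 2.387, f(1.3) ≈ 2.627, f(1.7) ≈ 2.846, f(2.1) ≈ 3.050.
Sum = Δs · [f(0.5) + f(0.9) + f(1.3) + f(1.7) + f(2.1)].
Sum ≈ 5.212.

5.212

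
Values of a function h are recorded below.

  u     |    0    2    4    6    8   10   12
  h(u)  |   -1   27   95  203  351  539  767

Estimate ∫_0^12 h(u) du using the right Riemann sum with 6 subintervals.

3964

Δu = 2.
Sum = 2·[27 + 95 + 203 + 351 + 539 + 767] = 3964.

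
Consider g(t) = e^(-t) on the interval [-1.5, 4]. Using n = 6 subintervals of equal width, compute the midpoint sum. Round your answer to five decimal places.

Δt = (4 − (-1.5))/6 = 11/12.
Midpoints: -25/24, -0.125, 19/24, 41/24, 2.625, 85/24.
g(-25/24) ≈ 2.83394, g(-0.125) ≈ 1.13315, g(19/24) ≈ 0.45309, g(41/24) ≈ 0.18117, g(2.625) ≈ 0.07244, g(85/24) ≈ 0.02897.
Sum = Δt · [g(-25/24) + g(-0.125) + g(19/24) + ...].
Sum ≈ 4.31085.

4.31085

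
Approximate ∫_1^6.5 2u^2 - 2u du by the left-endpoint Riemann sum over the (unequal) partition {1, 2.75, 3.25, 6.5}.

Subinterval widths: 1.75, 0.5, 3.25.
Left endpoints: 1, 2.75, 3.25.
f(1) = 0, f(2.75) = 9.625, f(3.25) = 14.625.
Sum = Σ Δu_i · f(u_i).
Sum = 52.34375.

52.34375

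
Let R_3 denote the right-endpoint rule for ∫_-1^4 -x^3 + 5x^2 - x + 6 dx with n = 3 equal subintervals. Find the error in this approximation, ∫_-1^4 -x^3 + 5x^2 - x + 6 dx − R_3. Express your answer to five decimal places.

Exact integral: ∫_-1^4 f(x) dx ≈ 67.0833333.
R_3 ≈ 72.4074074.
Error ≈ 67.0833333 − 72.4074074 ≈ -5.32407.

-5.32407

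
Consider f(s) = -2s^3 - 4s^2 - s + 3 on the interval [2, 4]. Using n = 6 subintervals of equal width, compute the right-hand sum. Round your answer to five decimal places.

-222.48148

Δs = (4 − 2)/6 = 1/3.
Right endpoints: 7/3, 8/3, 3, 10/3, 11/3, 4.
f(7/3) = -1256/27, f(8/3) = -1783/27, f(3) = -90, f(10/3) = -3209/27, f(11/3) = -4132/27, f(4) = -193.
Sum = Δs · [f(7/3) + f(8/3) + f(3) + ...].
Sum ≈ -222.48148.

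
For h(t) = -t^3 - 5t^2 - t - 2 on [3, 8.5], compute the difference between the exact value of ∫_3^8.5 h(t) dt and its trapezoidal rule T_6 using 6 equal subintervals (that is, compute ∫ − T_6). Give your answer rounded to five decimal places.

Exact integral: ∫_3^8.5 h(t) dt ≈ -2305.9322917.
T_6 ≈ -2323.0704572.
Error ≈ -2305.9322917 − (-2323.0704572) ≈ 17.13817.

17.13817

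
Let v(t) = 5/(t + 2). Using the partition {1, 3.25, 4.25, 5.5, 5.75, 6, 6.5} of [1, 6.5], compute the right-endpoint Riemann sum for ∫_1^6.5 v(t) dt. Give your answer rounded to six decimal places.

Subinterval widths: 2.25, 1, 1.25, 0.25, 0.25, 0.5.
Right endpoints: 3.25, 4.25, 5.5, 5.75, 6, 6.5.
v(3.25) = 20/21, v(4.25) = 0.8, v(5.5) = 2/3, v(5.75) = 20/31, v(6) = 0.625, v(6.5) = 10/17.
Sum = Σ Δt_i · v(t_i).
Sum ≈ 4.387848.

4.387848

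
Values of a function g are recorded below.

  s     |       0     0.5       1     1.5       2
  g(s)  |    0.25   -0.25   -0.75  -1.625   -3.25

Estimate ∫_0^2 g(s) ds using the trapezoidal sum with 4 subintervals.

Δs = 0.5.
T_4 = (0.5/2)·[0.25 + 2·(-0.25) + 2·(-0.75) + 2·(-1.625) + (-3.25)] = -2.0625.

-2.0625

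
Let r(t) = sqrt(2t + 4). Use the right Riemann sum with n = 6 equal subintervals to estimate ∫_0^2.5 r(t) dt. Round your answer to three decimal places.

Δt = (2.5 − 0)/6 = 5/12.
Right endpoints: 5/12, 5/6, 1.25, 5/3, 25/12, 2.5.
r(5/12) ≈ 2.198, r(5/6) ≈ 2.380, r(1.25) ≈ 2.550, r(5/3) ≈ 2.708, r(25/12) ≈ 2.858, r(2.5) ≈ 3.000.
Sum = Δt · [r(5/12) + r(5/6) + r(1.25) + ...].
Sum ≈ 6.539.

6.539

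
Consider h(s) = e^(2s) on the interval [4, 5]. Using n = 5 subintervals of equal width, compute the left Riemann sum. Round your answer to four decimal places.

Δs = (5 − 4)/5 = 0.2.
Left endpoints: 4, 4.2, 4.4, 4.6, 4.8.
h(4) ≈ 2980.9580, h(4.2) ≈ 4447.0667, h(4.4) ≈ 6634.2440, h(4.6) ≈ 9897.1291, h(4.8) ≈ 14764.7816.
Sum = Δs · [h(4) + h(4.2) + h(4.4) + h(4.6) + h(4.8)].
Sum ≈ 7744.8359.

7744.8359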